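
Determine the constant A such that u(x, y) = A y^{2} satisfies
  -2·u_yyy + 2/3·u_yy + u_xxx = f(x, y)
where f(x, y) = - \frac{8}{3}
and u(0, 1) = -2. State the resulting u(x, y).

Substitute the ansatz u = A y^{2} into the left-hand side.
Derivatives of the ansatz:
  u_yyy = 0
  u_yy = 2 A
  u_xxx = 0
Term by term:
  -2·u_yyy = 0
  2/3·u_yy = \frac{4 A}{3}
  u_xxx = 0
So the left-hand side equals
  \frac{4 A}{3}
This must equal f(x, y) = - \frac{8}{3} identically.
Matching coefficients of the independent functions:
  [constant term]:  \frac{4 A}{3} = - \frac{8}{3}
Solving: A = -2.
Check against the point condition:
  u(0, 1) = -2  ⟹  A = -2  ✓
Hence u(x, y) = - 2 y^{2}.

Answer: u(x, y) = - 2 y^{2}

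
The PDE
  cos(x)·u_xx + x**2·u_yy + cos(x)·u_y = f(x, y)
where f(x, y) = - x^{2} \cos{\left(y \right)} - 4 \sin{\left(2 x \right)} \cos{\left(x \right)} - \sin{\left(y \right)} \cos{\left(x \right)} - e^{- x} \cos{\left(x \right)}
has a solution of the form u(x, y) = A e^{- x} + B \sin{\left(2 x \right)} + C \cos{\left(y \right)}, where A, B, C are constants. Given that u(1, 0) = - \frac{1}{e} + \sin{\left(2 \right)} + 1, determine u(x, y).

Substitute the ansatz u = A e^{- x} + B \sin{\left(2 x \right)} + C \cos{\left(y \right)} into the left-hand side.
Derivatives of the ansatz:
  u_xx = A e^{- x} - 4 B \sin{\left(2 x \right)}
  u_yy = - C \cos{\left(y \right)}
  u_y = - C \sin{\left(y \right)}
Term by term:
  cos(x)·u_xx = A e^{- x} \cos{\left(x \right)} - 4 B \sin{\left(2 x \right)} \cos{\left(x \right)}
  x**2·u_yy = - C x^{2} \cos{\left(y \right)}
  cos(x)·u_y = - C \sin{\left(y \right)} \cos{\left(x \right)}
So the left-hand side equals
  A e^{- x} \cos{\left(x \right)} - 4 B \sin{\left(2 x \right)} \cos{\left(x \right)} - C x^{2} \cos{\left(y \right)} - C \sin{\left(y \right)} \cos{\left(x \right)}
This must equal f(x, y) = - x^{2} \cos{\left(y \right)} - 4 \sin{\left(2 x \right)} \cos{\left(x \right)} - \sin{\left(y \right)} \cos{\left(x \right)} - e^{- x} \cos{\left(x \right)} identically.
Matching coefficients of the independent functions:
  [x^{2} \cos{\left(y \right)}, \sin{\left(y \right)} \cos{\left(x \right)}]:  - C = -1
  [e^{- x} \cos{\left(x \right)}]:  A = -1
  [\sin{\left(2 x \right)} \cos{\left(x \right)}]:  - 4 B = -4
Solving: A = -1, B = 1, C = 1.
Check against the point condition:
  u(1, 0) = - \frac{1}{e} + \sin{\left(2 \right)} + 1  ⟹  \frac{A}{e} + B \sin{\left(2 \right)} + C = - \frac{1}{e} + \sin{\left(2 \right)} + 1  ✓
Hence u(x, y) = \sin{\left(2 x \right)} + \cos{\left(y \right)} - e^{- x}.

Answer: u(x, y) = \sin{\left(2 x \right)} + \cos{\left(y \right)} - e^{- x}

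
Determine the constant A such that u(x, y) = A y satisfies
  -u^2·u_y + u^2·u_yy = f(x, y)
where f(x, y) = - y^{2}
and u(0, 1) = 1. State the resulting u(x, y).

Substitute the ansatz u = A y into the left-hand side.
Derivatives of the ansatz:
  u_y = A
  u_yy = 0
Term by term:
  -u^2·u_y = - A^{3} y^{2}
  u^2·u_yy = 0
So the left-hand side equals
  - A^{3} y^{2}
This must equal f(x, y) = - y^{2} identically.
Matching coefficients of the independent functions:
  [y^{2}]:  - A^{3} = -1
Solving: A = 1.
Check against the point condition:
  u(0, 1) = 1  ⟹  A = 1  ✓
Hence u(x, y) = y.

Answer: u(x, y) = y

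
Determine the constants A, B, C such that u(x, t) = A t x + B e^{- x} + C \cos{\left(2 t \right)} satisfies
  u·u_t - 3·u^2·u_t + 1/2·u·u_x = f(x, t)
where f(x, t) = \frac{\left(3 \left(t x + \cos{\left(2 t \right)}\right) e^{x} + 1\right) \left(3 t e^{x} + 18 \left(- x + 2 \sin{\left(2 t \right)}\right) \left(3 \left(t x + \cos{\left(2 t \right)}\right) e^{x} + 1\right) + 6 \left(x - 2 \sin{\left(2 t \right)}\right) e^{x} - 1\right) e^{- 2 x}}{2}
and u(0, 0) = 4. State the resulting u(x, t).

Substitute the ansatz u = A t x + B e^{- x} + C \cos{\left(2 t \right)} into the left-hand side.
Derivatives of the ansatz:
  u_t = A x - 2 C \sin{\left(2 t \right)}
  u_x = A t - B e^{- x}
Term by term:
  u·u_t = A^{2} t x^{2} + A B x e^{- x} - 2 A C t x \sin{\left(2 t \right)} + A C x \cos{\left(2 t \right)} - 2 B C e^{- x} \sin{\left(2 t \right)} - 2 C^{2} \sin{\left(2 t \right)} \cos{\left(2 t \right)}
  -3·u^2·u_t = - 3 A^{3} t^{2} x^{3} - 6 A^{2} B t x^{2} e^{- x} + 6 A^{2} C t^{2} x^{2} \sin{\left(2 t \right)} - 6 A^{2} C t x^{2} \cos{\left(2 t \right)} - 3 A B^{2} x e^{- 2 x} + 12 A B C t x e^{- x} \sin{\left(2 t \right)} - 6 A B C x e^{- x} \cos{\left(2 t \right)} + 12 A C^{2} t x \sin{\left(2 t \right)} \cos{\left(2 t \right)} - 3 A C^{2} x \cos^{2}{\left(2 t \right)} + 6 B^{2} C e^{- 2 x} \sin{\left(2 t \right)} + 12 B C^{2} e^{- x} \sin{\left(2 t \right)} \cos{\left(2 t \right)} + 6 C^{3} \sin{\left(2 t \right)} \cos^{2}{\left(2 t \right)}
  1/2·u·u_x = \frac{A^{2} t^{2} x}{2} - \frac{A B t x e^{- x}}{2} + \frac{A B t e^{- x}}{2} + \frac{A C t \cos{\left(2 t \right)}}{2} - \frac{B^{2} e^{- 2 x}}{2} - \frac{B C e^{- x} \cos{\left(2 t \right)}}{2}
So the left-hand side equals
  - 3 A^{3} t^{2} x^{3} - 6 A^{2} B t x^{2} e^{- x} + 6 A^{2} C t^{2} x^{2} \sin{\left(2 t \right)} - 6 A^{2} C t x^{2} \cos{\left(2 t \right)} + \frac{A^{2} t^{2} x}{2} + A^{2} t x^{2} - 3 A B^{2} x e^{- 2 x} + 12 A B C t x e^{- x} \sin{\left(2 t \right)} - 6 A B C x e^{- x} \cos{\left(2 t \right)} - \frac{A B t x e^{- x}}{2} + \frac{A B t e^{- x}}{2} + A B x e^{- x} + 12 A C^{2} t x \sin{\left(2 t \right)} \cos{\left(2 t \right)} - 3 A C^{2} x \cos^{2}{\left(2 t \right)} - 2 A C t x \sin{\left(2 t \right)} + \frac{A C t \cos{\left(2 t \right)}}{2} + A C x \cos{\left(2 t \right)} + 6 B^{2} C e^{- 2 x} \sin{\left(2 t \right)} - \frac{B^{2} e^{- 2 x}}{2} + 12 B C^{2} e^{- x} \sin{\left(2 t \right)} \cos{\left(2 t \right)} - 2 B C e^{- x} \sin{\left(2 t \right)} - \frac{B C e^{- x} \cos{\left(2 t \right)}}{2} + 6 C^{3} \sin{\left(2 t \right)} \cos^{2}{\left(2 t \right)} - 2 C^{2} \sin{\left(2 t \right)} \cos{\left(2 t \right)}
This must equal f(x, t) identically; expanded, f = - 81 t^{2} x^{3} + 162 t^{2} x^{2} \sin{\left(2 t \right)} + \frac{9 t^{2} x}{2} - 162 t x^{2} \cos{\left(2 t \right)} + 9 t x^{2} - 54 t x^{2} e^{- x} + 324 t x \sin{\left(2 t \right)} \cos{\left(2 t \right)} - 18 t x \sin{\left(2 t \right)} + 108 t x e^{- x} \sin{\left(2 t \right)} - \frac{3 t x e^{- x}}{2} + \frac{9 t \cos{\left(2 t \right)}}{2} + \frac{3 t e^{- x}}{2} - 81 x \cos^{2}{\left(2 t \right)} + 9 x \cos{\left(2 t \right)} - 54 x e^{- x} \cos{\left(2 t \right)} + 3 x e^{- x} - 9 x e^{- 2 x} + 162 \sin{\left(2 t \right)} \cos^{2}{\left(2 t \right)} - 18 \sin{\left(2 t \right)} \cos{\left(2 t \right)} + 108 e^{- x} \sin{\left(2 t \right)} \cos{\left(2 t \right)} - 6 e^{- x} \sin{\left(2 t \right)} - \frac{3 e^{- x} \cos{\left(2 t \right)}}{2} + 18 e^{- 2 x} \sin{\left(2 t \right)} - \frac{e^{- 2 x}}{2}.
Matching coefficients of the independent functions:
(each divided by its leading coefficient; functions giving the same equation are listed together)
  [t x^{2}, t^{2} x]:  A^{2} - 9 = 0
  [t e^{- x}, x e^{- x}, t x e^{- x}]:  A B - 3 = 0
  [t \cos{\left(2 t \right)}, x \cos{\left(2 t \right)}, t x \sin{\left(2 t \right)}]:  A C - 9 = 0
  [t^{2} x^{3}]:  A^{3} - 27 = 0
  [x e^{- 2 x}]:  A B^{2} - 3 = 0
  [x \cos^{2}{\left(2 t \right)}, t x \sin{\left(2 t \right)} \cos{\left(2 t \right)}]:  A C^{2} - 27 = 0
  [e^{- 2 x} \sin{\left(2 t \right)}]:  B^{2} C - 3 = 0
  [e^{- x} \sin{\left(2 t \right)}, e^{- x} \cos{\left(2 t \right)}]:  B C - 3 = 0
  [\sin{\left(2 t \right)} \cos{\left(2 t \right)}]:  C^{2} - 9 = 0
  [\sin{\left(2 t \right)} \cos^{2}{\left(2 t \right)}]:  C^{3} - 27 = 0
  [t x^{2} e^{- x}]:  A^{2} B - 9 = 0
  [t x^{2} \cos{\left(2 t \right)}, t^{2} x^{2} \sin{\left(2 t \right)}]:  A^{2} C - 27 = 0
  [x e^{- x} \cos{\left(2 t \right)}, t x e^{- x} \sin{\left(2 t \right)}]:  A B C - 9 = 0
  [e^{- x} \sin{\left(2 t \right)} \cos{\left(2 t \right)}]:  B C^{2} - 9 = 0
  [e^{- 2 x}]:  B^{2} - 1 = 0
Solving: A = 3, B = 1, C = 3.
Check against the point condition:
  u(0, 0) = 4  ⟹  B + C = 4  ✓
Hence u(x, t) = 3 t x + 3 \cos{\left(2 t \right)} + e^{- x}.

Answer: u(x, t) = 3 t x + 3 \cos{\left(2 t \right)} + e^{- x}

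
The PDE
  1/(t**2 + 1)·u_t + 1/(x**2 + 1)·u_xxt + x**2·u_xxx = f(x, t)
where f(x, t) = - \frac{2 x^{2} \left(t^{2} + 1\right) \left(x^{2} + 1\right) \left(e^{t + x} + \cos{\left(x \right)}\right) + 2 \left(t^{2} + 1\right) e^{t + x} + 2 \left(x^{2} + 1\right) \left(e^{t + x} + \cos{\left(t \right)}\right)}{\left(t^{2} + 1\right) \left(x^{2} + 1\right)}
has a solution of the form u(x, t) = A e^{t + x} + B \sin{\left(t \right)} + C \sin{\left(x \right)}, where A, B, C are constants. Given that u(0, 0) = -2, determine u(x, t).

Substitute the ansatz u = A e^{t + x} + B \sin{\left(t \right)} + C \sin{\left(x \right)} into the left-hand side.
Derivatives of the ansatz:
  u_t = A e^{t} e^{x} + B \cos{\left(t \right)}
  u_xxt = A e^{t} e^{x}
  u_xxx = A e^{t} e^{x} - C \cos{\left(x \right)}
Term by term:
  1/(t**2 + 1)·u_t = \frac{A e^{t} e^{x}}{t^{2} + 1} + \frac{B \cos{\left(t \right)}}{t^{2} + 1}
  1/(x**2 + 1)·u_xxt = \frac{A e^{t} e^{x}}{x^{2} + 1}
  x**2·u_xxx = A x^{2} e^{t} e^{x} - C x^{2} \cos{\left(x \right)}
So the left-hand side equals
  A x^{2} e^{t} e^{x} + \frac{A e^{t} e^{x}}{x^{2} + 1} + \frac{A e^{t} e^{x}}{t^{2} + 1} + \frac{B \cos{\left(t \right)}}{t^{2} + 1} - C x^{2} \cos{\left(x \right)}
This must equal f(x, t) identically; expanded, f = - 2 x^{2} e^{t} e^{x} - 2 x^{2} \cos{\left(x \right)} - \frac{2 e^{t} e^{x}}{x^{2} + 1} - \frac{2 e^{t} e^{x}}{t^{2} + 1} - \frac{2 \cos{\left(t \right)}}{t^{2} + 1}.
Matching coefficients of the independent functions:
  [x^{2} \cos{\left(x \right)}]:  - C = -2
  [\frac{\cos{\left(t \right)}}{t^{2} + 1}]:  B = -2
  [x^{2} e^{t} e^{x}, \frac{e^{t} e^{x}}{t^{2} + 1}, \frac{e^{t} e^{x}}{x^{2} + 1}]:  A = -2
Solving: A = -2, B = -2, C = 2.
Check against the point condition:
  u(0, 0) = -2  ⟹  A = -2  ✓
Hence u(x, t) = - 2 e^{t + x} - 2 \sin{\left(t \right)} + 2 \sin{\left(x \right)}.

Answer: u(x, t) = - 2 e^{t + x} - 2 \sin{\left(t \right)} + 2 \sin{\left(x \right)}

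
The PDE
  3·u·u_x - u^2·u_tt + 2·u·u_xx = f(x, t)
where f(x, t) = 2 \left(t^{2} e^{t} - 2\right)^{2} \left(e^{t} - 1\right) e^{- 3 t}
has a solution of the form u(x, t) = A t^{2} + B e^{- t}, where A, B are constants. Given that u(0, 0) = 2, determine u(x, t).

Substitute the ansatz u = A t^{2} + B e^{- t} into the left-hand side.
Derivatives of the ansatz:
  u_x = 0
  u_tt = 2 A + B e^{- t}
  u_xx = 0
Term by term:
  3·u·u_x = 0
  -u^2·u_tt = - 2 A^{3} t^{4} - A^{2} B t^{4} e^{- t} - 4 A^{2} B t^{2} e^{- t} - 2 A B^{2} t^{2} e^{- 2 t} - 2 A B^{2} e^{- 2 t} - B^{3} e^{- 3 t}
  2·u·u_xx = 0
So the left-hand side equals
  - 2 A^{3} t^{4} - A^{2} B t^{4} e^{- t} - 4 A^{2} B t^{2} e^{- t} - 2 A B^{2} t^{2} e^{- 2 t} - 2 A B^{2} e^{- 2 t} - B^{3} e^{- 3 t}
This must equal f(x, t) identically; expanded, f = 2 t^{4} - 2 t^{4} e^{- t} - 8 t^{2} e^{- t} + 8 t^{2} e^{- 2 t} + 8 e^{- 2 t} - 8 e^{- 3 t}.
Matching coefficients of the independent functions:
  [t^{4}]:  - 2 A^{3} = 2
  [t^{2} e^{- 2 t}, e^{- 2 t}]:  - 2 A B^{2} = 8
  [t^{2} e^{- t}]:  - 4 A^{2} B = -8
  [t^{4} e^{- t}]:  - A^{2} B = -2
  [e^{- 3 t}]:  - B^{3} = -8
Solving: A = -1, B = 2.
Check against the point condition:
  u(0, 0) = 2  ⟹  B = 2  ✓
Hence u(x, t) = - t^{2} + 2 e^{- t}.

Answer: u(x, t) = - t^{2} + 2 e^{- t}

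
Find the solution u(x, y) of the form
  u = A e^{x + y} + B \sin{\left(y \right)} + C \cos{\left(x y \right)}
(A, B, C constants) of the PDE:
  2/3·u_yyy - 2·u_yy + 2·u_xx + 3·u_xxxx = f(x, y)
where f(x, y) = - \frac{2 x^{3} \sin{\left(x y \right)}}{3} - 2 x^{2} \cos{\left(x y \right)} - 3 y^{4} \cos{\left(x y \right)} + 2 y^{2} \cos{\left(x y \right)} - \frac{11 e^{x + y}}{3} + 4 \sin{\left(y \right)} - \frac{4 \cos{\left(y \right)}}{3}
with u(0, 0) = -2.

Substitute the ansatz u = A e^{x + y} + B \sin{\left(y \right)} + C \cos{\left(x y \right)} into the left-hand side.
Derivatives of the ansatz:
  u_yyy = A e^{x} e^{y} - B \cos{\left(y \right)} + C x^{3} \sin{\left(x y \right)}
  u_yy = A e^{x} e^{y} - B \sin{\left(y \right)} - C x^{2} \cos{\left(x y \right)}
  u_xx = A e^{x} e^{y} - C y^{2} \cos{\left(x y \right)}
  u_xxxx = A e^{x} e^{y} + C y^{4} \cos{\left(x y \right)}
Term by term:
  2/3·u_yyy = \frac{2 A e^{x} e^{y}}{3} - \frac{2 B \cos{\left(y \right)}}{3} + \frac{2 C x^{3} \sin{\left(x y \right)}}{3}
  -2·u_yy = - 2 A e^{x} e^{y} + 2 B \sin{\left(y \right)} + 2 C x^{2} \cos{\left(x y \right)}
  2·u_xx = 2 A e^{x} e^{y} - 2 C y^{2} \cos{\left(x y \right)}
  3·u_xxxx = 3 A e^{x} e^{y} + 3 C y^{4} \cos{\left(x y \right)}
So the left-hand side equals
  \frac{11 A e^{x} e^{y}}{3} + 2 B \sin{\left(y \right)} - \frac{2 B \cos{\left(y \right)}}{3} + \frac{2 C x^{3} \sin{\left(x y \right)}}{3} + 2 C x^{2} \cos{\left(x y \right)} + 3 C y^{4} \cos{\left(x y \right)} - 2 C y^{2} \cos{\left(x y \right)}
This must equal f(x, y) identically; expanded, f = - \frac{2 x^{3} \sin{\left(x y \right)}}{3} - 2 x^{2} \cos{\left(x y \right)} - 3 y^{4} \cos{\left(x y \right)} + 2 y^{2} \cos{\left(x y \right)} - \frac{11 e^{x} e^{y}}{3} + 4 \sin{\left(y \right)} - \frac{4 \cos{\left(y \right)}}{3}.
Matching coefficients of the independent functions:
  [x^{2} \cos{\left(x y \right)}]:  2 C = -2
  [x^{3} \sin{\left(x y \right)}]:  \frac{2 C}{3} = - \frac{2}{3}
  [y^{2} \cos{\left(x y \right)}]:  - 2 C = 2
  [y^{4} \cos{\left(x y \right)}]:  3 C = -3
  [e^{x} e^{y}]:  \frac{11 A}{3} = - \frac{11}{3}
  [\sin{\left(y \right)}]:  2 B = 4
  [\cos{\left(y \right)}]:  - \frac{2 B}{3} = - \frac{4}{3}
Solving: A = -1, B = 2, C = -1.
Check against the point condition:
  u(0, 0) = -2  ⟹  A + C = -2  ✓
Hence u(x, y) = - e^{x + y} + 2 \sin{\left(y \right)} - \cos{\left(x y \right)}.

Answer: u(x, y) = - e^{x + y} + 2 \sin{\left(y \right)} - \cos{\left(x y \right)}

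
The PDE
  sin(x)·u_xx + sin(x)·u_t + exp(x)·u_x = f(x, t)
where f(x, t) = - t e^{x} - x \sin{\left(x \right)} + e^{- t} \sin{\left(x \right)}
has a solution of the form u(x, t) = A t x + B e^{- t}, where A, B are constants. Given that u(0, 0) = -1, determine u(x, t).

Substitute the ansatz u = A t x + B e^{- t} into the left-hand side.
Derivatives of the ansatz:
  u_xx = 0
  u_t = A x - B e^{- t}
  u_x = A t
Term by term:
  sin(x)·u_xx = 0
  sin(x)·u_t = A x \sin{\left(x \right)} - B e^{- t} \sin{\left(x \right)}
  exp(x)·u_x = A t e^{x}
So the left-hand side equals
  A t e^{x} + A x \sin{\left(x \right)} - B e^{- t} \sin{\left(x \right)}
This must equal f(x, t) = - t e^{x} - x \sin{\left(x \right)} + e^{- t} \sin{\left(x \right)} identically.
Matching coefficients of the independent functions:
  [t e^{x}, x \sin{\left(x \right)}]:  A = -1
  [e^{- t} \sin{\left(x \right)}]:  - B = 1
Solving: A = -1, B = -1.
Check against the point condition:
  u(0, 0) = -1  ⟹  B = -1  ✓
Hence u(x, t) = - t x - e^{- t}.

Answer: u(x, t) = - t x - e^{- t}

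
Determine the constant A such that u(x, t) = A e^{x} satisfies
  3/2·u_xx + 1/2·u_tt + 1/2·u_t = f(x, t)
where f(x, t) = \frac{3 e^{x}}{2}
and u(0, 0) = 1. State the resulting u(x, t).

Substitute the ansatz u = A e^{x} into the left-hand side.
Derivatives of the ansatz:
  u_xx = A e^{x}
  u_tt = 0
  u_t = 0
Term by term:
  3/2·u_xx = \frac{3 A e^{x}}{2}
  1/2·u_tt = 0
  1/2·u_t = 0
So the left-hand side equals
  \frac{3 A e^{x}}{2}
This must equal f(x, t) = \frac{3 e^{x}}{2} identically.
Matching coefficients of the independent functions:
  [e^{x}]:  \frac{3 A}{2} = \frac{3}{2}
Solving: A = 1.
Check against the point condition:
  u(0, 0) = 1  ⟹  A = 1  ✓
Hence u(x, t) = e^{x}.

Answer: u(x, t) = e^{x}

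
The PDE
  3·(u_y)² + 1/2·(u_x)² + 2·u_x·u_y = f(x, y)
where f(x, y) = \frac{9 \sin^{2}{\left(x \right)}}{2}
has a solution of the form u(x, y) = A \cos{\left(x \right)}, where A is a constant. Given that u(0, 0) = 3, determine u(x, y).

Substitute the ansatz u = A \cos{\left(x \right)} into the left-hand side.
Derivatives of the ansatz:
  u_y = 0
  u_x = - A \sin{\left(x \right)}
Term by term:
  3·(u_y)² = 0
  1/2·(u_x)² = \frac{A^{2} \sin^{2}{\left(x \right)}}{2}
  2·u_x·u_y = 0
So the left-hand side equals
  \frac{A^{2} \sin^{2}{\left(x \right)}}{2}
This must equal f(x, y) = \frac{9 \sin^{2}{\left(x \right)}}{2} identically.
Matching coefficients of the independent functions:
  [\sin^{2}{\left(x \right)}]:  \frac{A^{2}}{2} = \frac{9}{2}
These equations allow (A) = (-3) or (3).
Impose the point condition(s):
  u(0, 0) = 3  ⟹  A = 3
Only A = 3 satisfies everything.
Hence u(x, y) = 3 \cos{\left(x \right)}.

Answer: u(x, y) = 3 \cos{\left(x \right)}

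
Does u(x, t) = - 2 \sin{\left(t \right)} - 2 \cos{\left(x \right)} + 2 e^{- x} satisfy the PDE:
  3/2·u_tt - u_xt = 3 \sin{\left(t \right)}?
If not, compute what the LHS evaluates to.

Answer: Yes

Derivation:
Evaluate each term of the left-hand side for u = - 2 \sin{\left(t \right)} - 2 \cos{\left(x \right)} + 2 e^{- x}.
Derivatives:
  u_tt = 2 \sin{\left(t \right)}
  u_xt = 0
Terms:
  3/2·u_tt = 3 \sin{\left(t \right)}
  -u_xt = 0
Sum: LHS = 3 \sin{\left(t \right)}
This is exactly the given right-hand side, so u is a solution.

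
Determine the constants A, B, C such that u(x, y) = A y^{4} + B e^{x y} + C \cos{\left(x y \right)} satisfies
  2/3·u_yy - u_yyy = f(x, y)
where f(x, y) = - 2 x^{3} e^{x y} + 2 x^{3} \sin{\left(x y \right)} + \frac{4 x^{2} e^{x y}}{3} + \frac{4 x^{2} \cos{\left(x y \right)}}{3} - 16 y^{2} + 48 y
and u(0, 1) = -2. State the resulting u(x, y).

Substitute the ansatz u = A y^{4} + B e^{x y} + C \cos{\left(x y \right)} into the left-hand side.
Derivatives of the ansatz:
  u_yy = 12 A y^{2} + B x^{2} e^{x y} - C x^{2} \cos{\left(x y \right)}
  u_yyy = 24 A y + B x^{3} e^{x y} + C x^{3} \sin{\left(x y \right)}
Term by term:
  2/3·u_yy = 8 A y^{2} + \frac{2 B x^{2} e^{x y}}{3} - \frac{2 C x^{2} \cos{\left(x y \right)}}{3}
  -u_yyy = - 24 A y - B x^{3} e^{x y} - C x^{3} \sin{\left(x y \right)}
So the left-hand side equals
  8 A y^{2} - 24 A y - B x^{3} e^{x y} + \frac{2 B x^{2} e^{x y}}{3} - C x^{3} \sin{\left(x y \right)} - \frac{2 C x^{2} \cos{\left(x y \right)}}{3}
This must equal f(x, y) = - 2 x^{3} e^{x y} + 2 x^{3} \sin{\left(x y \right)} + \frac{4 x^{2} e^{x y}}{3} + \frac{4 x^{2} \cos{\left(x y \right)}}{3} - 16 y^{2} + 48 y identically.
Matching coefficients of the independent functions:
  [y]:  - 24 A = 48
  [y^{2}]:  8 A = -16
  [x^{2} e^{x y}]:  \frac{2 B}{3} = \frac{4}{3}
  [x^{2} \cos{\left(x y \right)}]:  - \frac{2 C}{3} = \frac{4}{3}
  [x^{3} e^{x y}]:  - B = -2
  [x^{3} \sin{\left(x y \right)}]:  - C = 2
Solving: A = -2, B = 2, C = -2.
Check against the point condition:
  u(0, 1) = -2  ⟹  A + B + C = -2  ✓
Hence u(x, y) = - 2 y^{4} + 2 e^{x y} - 2 \cos{\left(x y \right)}.

Answer: u(x, y) = - 2 y^{4} + 2 e^{x y} - 2 \cos{\left(x y \right)}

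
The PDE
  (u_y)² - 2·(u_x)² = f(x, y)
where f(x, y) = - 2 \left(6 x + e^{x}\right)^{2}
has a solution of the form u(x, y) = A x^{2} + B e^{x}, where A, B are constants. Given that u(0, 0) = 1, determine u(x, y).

Substitute the ansatz u = A x^{2} + B e^{x} into the left-hand side.
Derivatives of the ansatz:
  u_y = 0
  u_x = 2 A x + B e^{x}
Term by term:
  (u_y)² = 0
  -2·(u_x)² = - 8 A^{2} x^{2} - 8 A B x e^{x} - 2 B^{2} e^{2 x}
So the left-hand side equals
  - 8 A^{2} x^{2} - 8 A B x e^{x} - 2 B^{2} e^{2 x}
This must equal f(x, y) identically; expanded, f = - 72 x^{2} - 24 x e^{x} - 2 e^{2 x}.
Matching coefficients of the independent functions:
  [x^{2}]:  - 8 A^{2} = -72
  [x e^{x}]:  - 8 A B = -24
  [e^{2 x}]:  - 2 B^{2} = -2
These equations allow (A, B) = (-3, -1) or (3, 1).
Impose the point condition(s):
  u(0, 0) = 1  ⟹  B = 1
Only A = 3, B = 1 satisfies everything.
Hence u(x, y) = 3 x^{2} + e^{x}.

Answer: u(x, y) = 3 x^{2} + e^{x}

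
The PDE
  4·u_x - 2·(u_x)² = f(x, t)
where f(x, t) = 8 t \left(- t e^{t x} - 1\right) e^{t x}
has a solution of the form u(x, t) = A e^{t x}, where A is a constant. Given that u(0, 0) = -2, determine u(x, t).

Answer: u(x, t) = - 2 e^{t x}

Derivation:
Substitute the ansatz u = A e^{t x} into the left-hand side.
Derivatives of the ansatz:
  u_x = A t e^{t x}
Term by term:
  4·u_x = 4 A t e^{t x}
  -2·(u_x)² = - 2 A^{2} t^{2} e^{2 t x}
So the left-hand side equals
  - 2 A^{2} t^{2} e^{2 t x} + 4 A t e^{t x}
This must equal f(x, t) identically; expanded, f = - 8 t^{2} e^{2 t x} - 8 t e^{t x}.
Matching coefficients of the independent functions:
  [t e^{t x}]:  4 A = -8
  [t^{2} e^{2 t x}]:  - 2 A^{2} = -8
Solving: A = -2.
Check against the point condition:
  u(0, 0) = -2  ⟹  A = -2  ✓
Hence u(x, t) = - 2 e^{t x}.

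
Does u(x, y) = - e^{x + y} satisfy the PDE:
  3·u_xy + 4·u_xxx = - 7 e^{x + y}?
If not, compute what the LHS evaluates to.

Answer: Yes

Derivation:
Evaluate each term of the left-hand side for u = - e^{x + y}.
Derivatives:
  u_xy = - e^{x} e^{y}
  u_xxx = - e^{x} e^{y}
Terms:
  3·u_xy = - 3 e^{x + y}
  4·u_xxx = - 4 e^{x + y}
Sum: LHS = - 7 e^{x + y}
This is exactly the given right-hand side, so u is a solution.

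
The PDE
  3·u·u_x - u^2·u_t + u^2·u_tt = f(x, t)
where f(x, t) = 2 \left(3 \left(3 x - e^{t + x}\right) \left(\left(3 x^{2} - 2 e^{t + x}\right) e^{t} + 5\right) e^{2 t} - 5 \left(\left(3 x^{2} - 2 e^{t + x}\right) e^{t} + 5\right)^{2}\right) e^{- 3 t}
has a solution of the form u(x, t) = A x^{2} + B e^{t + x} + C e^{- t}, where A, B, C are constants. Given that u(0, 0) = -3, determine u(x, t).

Substitute the ansatz u = A x^{2} + B e^{t + x} + C e^{- t} into the left-hand side.
Derivatives of the ansatz:
  u_x = 2 A x + B e^{t} e^{x}
  u_t = B e^{t} e^{x} - C e^{- t}
  u_tt = B e^{t} e^{x} + C e^{- t}
Term by term:
  3·u·u_x = 6 A^{2} x^{3} + 3 A B x^{2} e^{t} e^{x} + 6 A B x e^{t} e^{x} + 6 A C x e^{- t} + 3 B^{2} e^{2 t} e^{2 x} + 3 B C e^{x}
  -u^2·u_t = - A^{2} B x^{4} e^{t} e^{x} + A^{2} C x^{4} e^{- t} - 2 A B^{2} x^{2} e^{2 t} e^{2 x} + 2 A C^{2} x^{2} e^{- 2 t} - B^{3} e^{3 t} e^{3 x} - B^{2} C e^{t} e^{2 x} + B C^{2} e^{- t} e^{x} + C^{3} e^{- 3 t}
  u^2·u_tt = A^{2} B x^{4} e^{t} e^{x} + A^{2} C x^{4} e^{- t} + 2 A B^{2} x^{2} e^{2 t} e^{2 x} + 4 A B C x^{2} e^{x} + 2 A C^{2} x^{2} e^{- 2 t} + B^{3} e^{3 t} e^{3 x} + 3 B^{2} C e^{t} e^{2 x} + 3 B C^{2} e^{- t} e^{x} + C^{3} e^{- 3 t}
So the left-hand side equals
  2 A^{2} C x^{4} e^{- t} + 6 A^{2} x^{3} + 4 A B C x^{2} e^{x} + 3 A B x^{2} e^{t} e^{x} + 6 A B x e^{t} e^{x} + 4 A C^{2} x^{2} e^{- 2 t} + 6 A C x e^{- t} + 2 B^{2} C e^{t} e^{2 x} + 3 B^{2} e^{2 t} e^{2 x} + 4 B C^{2} e^{- t} e^{x} + 3 B C e^{x} + 2 C^{3} e^{- 3 t}
This must equal f(x, t) identically; expanded, f = - 90 x^{4} e^{- t} + 54 x^{3} - 18 x^{2} e^{t} e^{x} + 120 x^{2} e^{x} - 300 x^{2} e^{- 2 t} - 36 x e^{t} e^{x} + 90 x e^{- t} + 12 e^{2 t} e^{2 x} - 40 e^{t} e^{2 x} - 30 e^{x} + 200 e^{- t} e^{x} - 250 e^{- 3 t}.
Matching coefficients of the independent functions:
  [x^{3}]:  6 A^{2} = 54
  [x e^{- t}]:  6 A C = 90
  [x^{2} e^{- 2 t}]:  4 A C^{2} = -300
  [x^{2} e^{x}]:  4 A B C = 120
  [x^{4} e^{- t}]:  2 A^{2} C = -90
  [e^{- t} e^{x}]:  4 B C^{2} = 200
  [e^{t} e^{2 x}]:  2 B^{2} C = -40
  [e^{2 t} e^{2 x}]:  3 B^{2} = 12
  [x e^{t} e^{x}]:  6 A B = -36
  [x^{2} e^{t} e^{x}]:  3 A B = -18
  [e^{- 3 t}]:  2 C^{3} = -250
  [e^{x}]:  3 B C = -30
Solving: A = -3, B = 2, C = -5.
Check against the point condition:
  u(0, 0) = -3  ⟹  B + C = -3  ✓
Hence u(x, t) = - 3 x^{2} + 2 e^{t + x} - 5 e^{- t}.

Answer: u(x, t) = - 3 x^{2} + 2 e^{t + x} - 5 e^{- t}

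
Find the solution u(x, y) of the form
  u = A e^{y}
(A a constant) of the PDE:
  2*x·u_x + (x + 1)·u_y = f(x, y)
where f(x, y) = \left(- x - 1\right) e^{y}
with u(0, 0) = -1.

Substitute the ansatz u = A e^{y} into the left-hand side.
Derivatives of the ansatz:
  u_x = 0
  u_y = A e^{y}
Term by term:
  2*x·u_x = 0
  (x + 1)·u_y = A x e^{y} + A e^{y}
So the left-hand side equals
  A x e^{y} + A e^{y}
This must equal f(x, y) identically; expanded, f = - x e^{y} - e^{y}.
Matching coefficients of the independent functions:
  [x e^{y}, e^{y}]:  A = -1
Solving: A = -1.
Check against the point condition:
  u(0, 0) = -1  ⟹  A = -1  ✓
Hence u(x, y) = - e^{y}.

Answer: u(x, y) = - e^{y}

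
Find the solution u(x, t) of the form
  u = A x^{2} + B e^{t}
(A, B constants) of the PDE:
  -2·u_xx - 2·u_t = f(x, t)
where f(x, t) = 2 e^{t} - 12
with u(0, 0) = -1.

Substitute the ansatz u = A x^{2} + B e^{t} into the left-hand side.
Derivatives of the ansatz:
  u_xx = 2 A
  u_t = B e^{t}
Term by term:
  -2·u_xx = - 4 A
  -2·u_t = - 2 B e^{t}
So the left-hand side equals
  - 4 A - 2 B e^{t}
This must equal f(x, t) = 2 e^{t} - 12 identically.
Matching coefficients of the independent functions:
  [constant term]:  - 4 A = -12
  [e^{t}]:  - 2 B = 2
Solving: A = 3, B = -1.
Check against the point condition:
  u(0, 0) = -1  ⟹  B = -1  ✓
Hence u(x, t) = 3 x^{2} - e^{t}.

Answer: u(x, t) = 3 x^{2} - e^{t}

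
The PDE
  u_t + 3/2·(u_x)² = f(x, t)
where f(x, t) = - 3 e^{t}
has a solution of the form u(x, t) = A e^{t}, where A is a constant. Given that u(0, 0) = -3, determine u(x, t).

Substitute the ansatz u = A e^{t} into the left-hand side.
Derivatives of the ansatz:
  u_t = A e^{t}
  u_x = 0
Term by term:
  u_t = A e^{t}
  3/2·(u_x)² = 0
So the left-hand side equals
  A e^{t}
This must equal f(x, t) = - 3 e^{t} identically.
Matching coefficients of the independent functions:
  [e^{t}]:  A = -3
Solving: A = -3.
Check against the point condition:
  u(0, 0) = -3  ⟹  A = -3  ✓
Hence u(x, t) = - 3 e^{t}.

Answer: u(x, t) = - 3 e^{t}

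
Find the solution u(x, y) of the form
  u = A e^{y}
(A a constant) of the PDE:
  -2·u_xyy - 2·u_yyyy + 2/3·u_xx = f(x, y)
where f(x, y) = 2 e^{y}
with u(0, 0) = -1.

Substitute the ansatz u = A e^{y} into the left-hand side.
Derivatives of the ansatz:
  u_xyy = 0
  u_yyyy = A e^{y}
  u_xx = 0
Term by term:
  -2·u_xyy = 0
  -2·u_yyyy = - 2 A e^{y}
  2/3·u_xx = 0
So the left-hand side equals
  - 2 A e^{y}
This must equal f(x, y) = 2 e^{y} identically.
Matching coefficients of the independent functions:
  [e^{y}]:  - 2 A = 2
Solving: A = -1.
Check against the point condition:
  u(0, 0) = -1  ⟹  A = -1  ✓
Hence u(x, y) = - e^{y}.

Answer: u(x, y) = - e^{y}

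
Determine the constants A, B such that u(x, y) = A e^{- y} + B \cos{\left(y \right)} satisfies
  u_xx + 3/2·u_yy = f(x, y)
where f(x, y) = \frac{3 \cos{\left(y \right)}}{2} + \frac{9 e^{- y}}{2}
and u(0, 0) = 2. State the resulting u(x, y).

Substitute the ansatz u = A e^{- y} + B \cos{\left(y \right)} into the left-hand side.
Derivatives of the ansatz:
  u_xx = 0
  u_yy = A e^{- y} - B \cos{\left(y \right)}
Term by term:
  u_xx = 0
  3/2·u_yy = \frac{3 A e^{- y}}{2} - \frac{3 B \cos{\left(y \right)}}{2}
So the left-hand side equals
  \frac{3 A e^{- y}}{2} - \frac{3 B \cos{\left(y \right)}}{2}
This must equal f(x, y) = \frac{3 \cos{\left(y \right)}}{2} + \frac{9 e^{- y}}{2} identically.
Matching coefficients of the independent functions:
  [e^{- y}]:  \frac{3 A}{2} = \frac{9}{2}
  [\cos{\left(y \right)}]:  - \frac{3 B}{2} = \frac{3}{2}
Solving: A = 3, B = -1.
Check against the point condition:
  u(0, 0) = 2  ⟹  A + B = 2  ✓
Hence u(x, y) = - \cos{\left(y \right)} + 3 e^{- y}.

Answer: u(x, y) = - \cos{\left(y \right)} + 3 e^{- y}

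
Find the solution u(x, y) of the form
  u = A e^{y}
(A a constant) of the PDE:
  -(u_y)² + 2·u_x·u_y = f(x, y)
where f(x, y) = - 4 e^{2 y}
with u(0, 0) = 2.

Substitute the ansatz u = A e^{y} into the left-hand side.
Derivatives of the ansatz:
  u_y = A e^{y}
  u_x = 0
Term by term:
  -(u_y)² = - A^{2} e^{2 y}
  2·u_x·u_y = 0
So the left-hand side equals
  - A^{2} e^{2 y}
This must equal f(x, y) = - 4 e^{2 y} identically.
Matching coefficients of the independent functions:
  [e^{2 y}]:  - A^{2} = -4
These equations allow (A) = (-2) or (2).
Impose the point condition(s):
  u(0, 0) = 2  ⟹  A = 2
Only A = 2 satisfies everything.
Hence u(x, y) = 2 e^{y}.

Answer: u(x, y) = 2 e^{y}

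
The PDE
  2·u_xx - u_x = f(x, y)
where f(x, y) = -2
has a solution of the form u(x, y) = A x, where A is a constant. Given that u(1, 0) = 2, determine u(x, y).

Substitute the ansatz u = A x into the left-hand side.
Derivatives of the ansatz:
  u_xx = 0
  u_x = A
Term by term:
  2·u_xx = 0
  -u_x = - A
So the left-hand side equals
  - A
This must equal f(x, y) = -2 identically.
Matching coefficients of the independent functions:
  [constant term]:  - A = -2
Solving: A = 2.
Check against the point condition:
  u(1, 0) = 2  ⟹  A = 2  ✓
Hence u(x, y) = 2 x.

Answer: u(x, y) = 2 x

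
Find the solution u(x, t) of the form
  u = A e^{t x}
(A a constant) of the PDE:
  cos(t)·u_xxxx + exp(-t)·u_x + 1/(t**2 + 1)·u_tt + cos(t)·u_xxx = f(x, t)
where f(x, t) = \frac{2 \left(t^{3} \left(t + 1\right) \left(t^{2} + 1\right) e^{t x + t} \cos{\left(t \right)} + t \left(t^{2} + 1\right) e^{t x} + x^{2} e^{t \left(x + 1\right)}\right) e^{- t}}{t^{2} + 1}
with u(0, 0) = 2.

Substitute the ansatz u = A e^{t x} into the left-hand side.
Derivatives of the ansatz:
  u_xxxx = A t^{4} e^{t x}
  u_x = A t e^{t x}
  u_tt = A x^{2} e^{t x}
  u_xxx = A t^{3} e^{t x}
Term by term:
  cos(t)·u_xxxx = A t^{4} e^{t x} \cos{\left(t \right)}
  exp(-t)·u_x = A t e^{- t} e^{t x}
  1/(t**2 + 1)·u_tt = \frac{A x^{2} e^{t x}}{t^{2} + 1}
  cos(t)·u_xxx = A t^{3} e^{t x} \cos{\left(t \right)}
So the left-hand side equals
  A t^{4} e^{t x} \cos{\left(t \right)} + A t^{3} e^{t x} \cos{\left(t \right)} + A t e^{- t} e^{t x} + \frac{A x^{2} e^{t x}}{t^{2} + 1}
This must equal f(x, t) identically; expanded, f = 2 t^{4} e^{t x} \cos{\left(t \right)} + 2 t^{3} e^{t x} \cos{\left(t \right)} + 2 t e^{- t} e^{t x} + \frac{2 x^{2} e^{t x}}{t^{2} + 1}.
Matching coefficients of the independent functions:
  [t e^{- t} e^{t x}, t^{3} e^{t x} \cos{\left(t \right)}, t^{4} e^{t x} \cos{\left(t \right)}, \frac{x^{2} e^{t x}}{t^{2} + 1}]:  A = 2
Solving: A = 2.
Check against the point condition:
  u(0, 0) = 2  ⟹  A = 2  ✓
Hence u(x, t) = 2 e^{t x}.

Answer: u(x, t) = 2 e^{t x}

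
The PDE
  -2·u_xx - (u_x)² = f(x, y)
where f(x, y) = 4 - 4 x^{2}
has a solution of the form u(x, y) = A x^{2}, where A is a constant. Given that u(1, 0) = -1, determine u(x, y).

Substitute the ansatz u = A x^{2} into the left-hand side.
Derivatives of the ansatz:
  u_xx = 2 A
  u_x = 2 A x
Term by term:
  -2·u_xx = - 4 A
  -(u_x)² = - 4 A^{2} x^{2}
So the left-hand side equals
  - 4 A^{2} x^{2} - 4 A
This must equal f(x, y) = 4 - 4 x^{2} identically.
Matching coefficients of the independent functions:
  [constant term]:  - 4 A = 4
  [x^{2}]:  - 4 A^{2} = -4
Solving: A = -1.
Check against the point condition:
  u(1, 0) = -1  ⟹  A = -1  ✓
Hence u(x, y) = - x^{2}.

Answer: u(x, y) = - x^{2}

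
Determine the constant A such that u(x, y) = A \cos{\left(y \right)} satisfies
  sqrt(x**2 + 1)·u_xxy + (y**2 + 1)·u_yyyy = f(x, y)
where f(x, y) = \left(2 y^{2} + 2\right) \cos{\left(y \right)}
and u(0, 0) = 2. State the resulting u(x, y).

Substitute the ansatz u = A \cos{\left(y \right)} into the left-hand side.
Derivatives of the ansatz:
  u_xxy = 0
  u_yyyy = A \cos{\left(y \right)}
Term by term:
  sqrt(x**2 + 1)·u_xxy = 0
  (y**2 + 1)·u_yyyy = A y^{2} \cos{\left(y \right)} + A \cos{\left(y \right)}
So the left-hand side equals
  A y^{2} \cos{\left(y \right)} + A \cos{\left(y \right)}
This must equal f(x, y) identically; expanded, f = 2 y^{2} \cos{\left(y \right)} + 2 \cos{\left(y \right)}.
Matching coefficients of the independent functions:
  [y^{2} \cos{\left(y \right)}, \cos{\left(y \right)}]:  A = 2
Solving: A = 2.
Check against the point condition:
  u(0, 0) = 2  ⟹  A = 2  ✓
Hence u(x, y) = 2 \cos{\left(y \right)}.

Answer: u(x, y) = 2 \cos{\left(y \right)}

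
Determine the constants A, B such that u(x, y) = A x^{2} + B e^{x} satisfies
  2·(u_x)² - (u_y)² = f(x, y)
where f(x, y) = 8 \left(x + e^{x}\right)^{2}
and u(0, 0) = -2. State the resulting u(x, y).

Answer: u(x, y) = - x^{2} - 2 e^{x}

Derivation:
Substitute the ansatz u = A x^{2} + B e^{x} into the left-hand side.
Derivatives of the ansatz:
  u_x = 2 A x + B e^{x}
  u_y = 0
Term by term:
  2·(u_x)² = 8 A^{2} x^{2} + 8 A B x e^{x} + 2 B^{2} e^{2 x}
  -(u_y)² = 0
So the left-hand side equals
  8 A^{2} x^{2} + 8 A B x e^{x} + 2 B^{2} e^{2 x}
This must equal f(x, y) identically; expanded, f = 8 x^{2} + 16 x e^{x} + 8 e^{2 x}.
Matching coefficients of the independent functions:
  [x^{2}]:  8 A^{2} = 8
  [x e^{x}]:  8 A B = 16
  [e^{2 x}]:  2 B^{2} = 8
These equations allow (A, B) = (-1, -2) or (1, 2).
Impose the point condition(s):
  u(0, 0) = -2  ⟹  B = -2
Only A = -1, B = -2 satisfies everything.
Hence u(x, y) = - x^{2} - 2 e^{x}.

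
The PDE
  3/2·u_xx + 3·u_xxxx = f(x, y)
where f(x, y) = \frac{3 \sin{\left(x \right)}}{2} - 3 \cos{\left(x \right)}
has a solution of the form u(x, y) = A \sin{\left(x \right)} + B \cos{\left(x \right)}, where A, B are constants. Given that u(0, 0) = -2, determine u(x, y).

Answer: u(x, y) = \sin{\left(x \right)} - 2 \cos{\left(x \right)}

Derivation:
Substitute the ansatz u = A \sin{\left(x \right)} + B \cos{\left(x \right)} into the left-hand side.
Derivatives of the ansatz:
  u_xx = - A \sin{\left(x \right)} - B \cos{\left(x \right)}
  u_xxxx = A \sin{\left(x \right)} + B \cos{\left(x \right)}
Term by term:
  3/2·u_xx = - \frac{3 A \sin{\left(x \right)}}{2} - \frac{3 B \cos{\left(x \right)}}{2}
  3·u_xxxx = 3 A \sin{\left(x \right)} + 3 B \cos{\left(x \right)}
So the left-hand side equals
  \frac{3 A \sin{\left(x \right)}}{2} + \frac{3 B \cos{\left(x \right)}}{2}
This must equal f(x, y) = \frac{3 \sin{\left(x \right)}}{2} - 3 \cos{\left(x \right)} identically.
Matching coefficients of the independent functions:
  [\sin{\left(x \right)}]:  \frac{3 A}{2} = \frac{3}{2}
  [\cos{\left(x \right)}]:  \frac{3 B}{2} = -3
Solving: A = 1, B = -2.
Check against the point condition:
  u(0, 0) = -2  ⟹  B = -2  ✓
Hence u(x, y) = \sin{\left(x \right)} - 2 \cos{\left(x \right)}.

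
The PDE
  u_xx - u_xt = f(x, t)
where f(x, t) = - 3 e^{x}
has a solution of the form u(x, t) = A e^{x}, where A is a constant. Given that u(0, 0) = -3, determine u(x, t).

Substitute the ansatz u = A e^{x} into the left-hand side.
Derivatives of the ansatz:
  u_xx = A e^{x}
  u_xt = 0
Term by term:
  u_xx = A e^{x}
  -u_xt = 0
So the left-hand side equals
  A e^{x}
This must equal f(x, t) = - 3 e^{x} identically.
Matching coefficients of the independent functions:
  [e^{x}]:  A = -3
Solving: A = -3.
Check against the point condition:
  u(0, 0) = -3  ⟹  A = -3  ✓
Hence u(x, t) = - 3 e^{x}.

Answer: u(x, t) = - 3 e^{x}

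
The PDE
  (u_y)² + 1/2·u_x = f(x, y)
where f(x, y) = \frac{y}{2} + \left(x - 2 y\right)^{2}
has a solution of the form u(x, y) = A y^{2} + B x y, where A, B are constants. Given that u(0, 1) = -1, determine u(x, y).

Answer: u(x, y) = x y - y^{2}

Derivation:
Substitute the ansatz u = A y^{2} + B x y into the left-hand side.
Derivatives of the ansatz:
  u_y = 2 A y + B x
  u_x = B y
Term by term:
  (u_y)² = 4 A^{2} y^{2} + 4 A B x y + B^{2} x^{2}
  1/2·u_x = \frac{B y}{2}
So the left-hand side equals
  4 A^{2} y^{2} + 4 A B x y + B^{2} x^{2} + \frac{B y}{2}
This must equal f(x, y) identically; expanded, f = x^{2} - 4 x y + 4 y^{2} + \frac{y}{2}.
Matching coefficients of the independent functions:
  [x^{2}]:  B^{2} = 1
  [y]:  \frac{B}{2} = \frac{1}{2}
  [y^{2}]:  4 A^{2} = 4
  [x y]:  4 A B = -4
Solving: A = -1, B = 1.
Check against the point condition:
  u(0, 1) = -1  ⟹  A = -1  ✓
Hence u(x, y) = x y - y^{2}.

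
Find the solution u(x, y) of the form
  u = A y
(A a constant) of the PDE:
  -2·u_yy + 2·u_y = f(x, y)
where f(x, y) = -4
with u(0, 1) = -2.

Answer: u(x, y) = - 2 y

Derivation:
Substitute the ansatz u = A y into the left-hand side.
Derivatives of the ansatz:
  u_yy = 0
  u_y = A
Term by term:
  -2·u_yy = 0
  2·u_y = 2 A
So the left-hand side equals
  2 A
This must equal f(x, y) = -4 identically.
Matching coefficients of the independent functions:
  [constant term]:  2 A = -4
Solving: A = -2.
Check against the point condition:
  u(0, 1) = -2  ⟹  A = -2  ✓
Hence u(x, y) = - 2 y.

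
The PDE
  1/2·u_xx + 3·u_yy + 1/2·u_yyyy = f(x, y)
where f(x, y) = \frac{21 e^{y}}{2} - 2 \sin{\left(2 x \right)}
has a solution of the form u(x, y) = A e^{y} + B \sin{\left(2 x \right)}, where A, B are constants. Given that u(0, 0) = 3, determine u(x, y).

Substitute the ansatz u = A e^{y} + B \sin{\left(2 x \right)} into the left-hand side.
Derivatives of the ansatz:
  u_xx = - 4 B \sin{\left(2 x \right)}
  u_yy = A e^{y}
  u_yyyy = A e^{y}
Term by term:
  1/2·u_xx = - 2 B \sin{\left(2 x \right)}
  3·u_yy = 3 A e^{y}
  1/2·u_yyyy = \frac{A e^{y}}{2}
So the left-hand side equals
  \frac{7 A e^{y}}{2} - 2 B \sin{\left(2 x \right)}
This must equal f(x, y) = \frac{21 e^{y}}{2} - 2 \sin{\left(2 x \right)} identically.
Matching coefficients of the independent functions:
  [e^{y}]:  \frac{7 A}{2} = \frac{21}{2}
  [\sin{\left(2 x \right)}]:  - 2 B = -2
Solving: A = 3, B = 1.
Check against the point condition:
  u(0, 0) = 3  ⟹  A = 3  ✓
Hence u(x, y) = 3 e^{y} + \sin{\left(2 x \right)}.

Answer: u(x, y) = 3 e^{y} + \sin{\left(2 x \right)}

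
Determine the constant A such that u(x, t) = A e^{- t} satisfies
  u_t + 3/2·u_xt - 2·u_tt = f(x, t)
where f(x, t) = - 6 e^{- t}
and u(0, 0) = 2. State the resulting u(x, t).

Substitute the ansatz u = A e^{- t} into the left-hand side.
Derivatives of the ansatz:
  u_t = - A e^{- t}
  u_xt = 0
  u_tt = A e^{- t}
Term by term:
  u_t = - A e^{- t}
  3/2·u_xt = 0
  -2·u_tt = - 2 A e^{- t}
So the left-hand side equals
  - 3 A e^{- t}
This must equal f(x, t) = - 6 e^{- t} identically.
Matching coefficients of the independent functions:
  [e^{- t}]:  - 3 A = -6
Solving: A = 2.
Check against the point condition:
  u(0, 0) = 2  ⟹  A = 2  ✓
Hence u(x, t) = 2 e^{- t}.

Answer: u(x, t) = 2 e^{- t}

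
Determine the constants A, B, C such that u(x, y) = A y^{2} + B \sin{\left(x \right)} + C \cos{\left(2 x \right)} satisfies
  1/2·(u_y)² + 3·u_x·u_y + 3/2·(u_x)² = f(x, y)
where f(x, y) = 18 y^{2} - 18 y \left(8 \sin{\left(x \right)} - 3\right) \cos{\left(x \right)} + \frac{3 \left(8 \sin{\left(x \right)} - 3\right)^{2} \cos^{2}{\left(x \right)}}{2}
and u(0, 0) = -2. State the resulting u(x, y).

Answer: u(x, y) = - 3 y^{2} - 3 \sin{\left(x \right)} - 2 \cos{\left(2 x \right)}

Derivation:
Substitute the ansatz u = A y^{2} + B \sin{\left(x \right)} + C \cos{\left(2 x \right)} into the left-hand side.
Derivatives of the ansatz:
  u_y = 2 A y
  u_x = B \cos{\left(x \right)} - 2 C \sin{\left(2 x \right)}
Term by term:
  1/2·(u_y)² = 2 A^{2} y^{2}
  3·u_x·u_y = 6 A B y \cos{\left(x \right)} - 12 A C y \sin{\left(2 x \right)}
  3/2·(u_x)² = \frac{3 B^{2} \cos^{2}{\left(x \right)}}{2} - 6 B C \sin{\left(2 x \right)} \cos{\left(x \right)} + 6 C^{2} \sin^{2}{\left(2 x \right)}
So the left-hand side equals
  2 A^{2} y^{2} + 6 A B y \cos{\left(x \right)} - 12 A C y \sin{\left(2 x \right)} + \frac{3 B^{2} \cos^{2}{\left(x \right)}}{2} - 6 B C \sin{\left(2 x \right)} \cos{\left(x \right)} + 6 C^{2} \sin^{2}{\left(2 x \right)}
This must equal f(x, y) identically; expanded, f = 18 y^{2} - 72 y \sin{\left(2 x \right)} + 54 y \cos{\left(x \right)} + 24 \sin^{2}{\left(2 x \right)} - 36 \sin{\left(2 x \right)} \cos{\left(x \right)} + \frac{27 \cos^{2}{\left(x \right)}}{2}.
Matching coefficients of the independent functions:
  [y^{2}]:  2 A^{2} = 18
  [y \sin{\left(2 x \right)}]:  - 12 A C = -72
  [y \cos{\left(x \right)}]:  6 A B = 54
  [\sin{\left(2 x \right)} \cos{\left(x \right)}]:  - 6 B C = -36
  [\sin^{2}{\left(2 x \right)}]:  6 C^{2} = 24
  [\cos^{2}{\left(x \right)}]:  \frac{3 B^{2}}{2} = \frac{27}{2}
These equations allow (A, B, C) = (-3, -3, -2) or (3, 3, 2).
Impose the point condition(s):
  u(0, 0) = -2  ⟹  C = -2
Only A = -3, B = -3, C = -2 satisfies everything.
Hence u(x, y) = - 3 y^{2} - 3 \sin{\left(x \right)} - 2 \cos{\left(2 x \right)}.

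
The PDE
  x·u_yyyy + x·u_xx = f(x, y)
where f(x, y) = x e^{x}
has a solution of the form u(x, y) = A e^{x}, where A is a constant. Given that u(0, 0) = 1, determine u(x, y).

Answer: u(x, y) = e^{x}

Derivation:
Substitute the ansatz u = A e^{x} into the left-hand side.
Derivatives of the ansatz:
  u_yyyy = 0
  u_xx = A e^{x}
Term by term:
  x·u_yyyy = 0
  x·u_xx = A x e^{x}
So the left-hand side equals
  A x e^{x}
This must equal f(x, y) = x e^{x} identically.
Matching coefficients of the independent functions:
  [x e^{x}]:  A = 1
Solving: A = 1.
Check against the point condition:
  u(0, 0) = 1  ⟹  A = 1  ✓
Hence u(x, y) = e^{x}.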